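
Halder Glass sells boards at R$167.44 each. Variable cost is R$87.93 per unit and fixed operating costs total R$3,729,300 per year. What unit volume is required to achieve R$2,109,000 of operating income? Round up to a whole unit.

73,429 boards

Unit CM = price − variable cost = R$167.44 − R$87.93 = R$79.51.
Units = (FC + target) / CM = (R$3,729,300 + R$2,109,000) / R$79.51 = 73,428.50, so 73,429 boards.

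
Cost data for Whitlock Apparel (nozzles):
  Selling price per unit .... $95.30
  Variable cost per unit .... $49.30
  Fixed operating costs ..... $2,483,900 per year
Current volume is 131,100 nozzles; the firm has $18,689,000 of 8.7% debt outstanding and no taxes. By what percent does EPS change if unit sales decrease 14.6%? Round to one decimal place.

At 131,100 units, contribution = 131,100 × $46.00 = $6,030,600.00.
EBIT = $6,030,600.00 − $2,483,900 = $3,546,700.00.
After interest of $1,625,943.00, pre-tax earnings = $1,920,757.00.
DCL = total CM / (EBIT − I) = $6,030,600.00 / $1,920,757.00 = 3.1397.
EPS therefore changes by 3.1397 × (-14.6%) = -45.8%.

-45.8%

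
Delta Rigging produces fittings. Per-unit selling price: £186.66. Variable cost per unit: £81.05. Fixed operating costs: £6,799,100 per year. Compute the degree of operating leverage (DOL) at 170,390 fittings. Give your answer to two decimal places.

Contribution at this volume is 170,390 × £105.61 = £17,994,887.90.
EBIT = £17,994,887.90 − £6,799,100 = £11,195,787.90.
Degree of operating leverage = £17,994,887.90 / £11,195,787.90 = 1.6073.

1.61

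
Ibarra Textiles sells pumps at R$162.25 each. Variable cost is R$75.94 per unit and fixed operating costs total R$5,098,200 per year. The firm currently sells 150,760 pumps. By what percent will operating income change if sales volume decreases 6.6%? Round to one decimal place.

At 150,760 units, contribution = 150,760 × R$86.31 = R$13,012,095.60.
Operating income = contribution − fixed costs = R$13,012,095.60 − R$5,098,200 = R$7,913,895.60.
DOL = contribution ÷ EBIT = R$13,012,095.60 ÷ R$7,913,895.60 = 1.6442.
Operating income changes by 1.6442 × -6.6% = -10.9%.

-10.9%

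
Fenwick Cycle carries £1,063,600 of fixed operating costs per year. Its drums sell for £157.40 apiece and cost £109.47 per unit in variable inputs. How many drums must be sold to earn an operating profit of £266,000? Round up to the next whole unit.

Each unit contributes £157.40 − £109.47 = £47.93.
Required volume = (fixed costs + target profit) ÷ CM = (£1,063,600 + £266,000) ÷ £47.93 = 27,740.45, so 27,741 drums.

27,741 drums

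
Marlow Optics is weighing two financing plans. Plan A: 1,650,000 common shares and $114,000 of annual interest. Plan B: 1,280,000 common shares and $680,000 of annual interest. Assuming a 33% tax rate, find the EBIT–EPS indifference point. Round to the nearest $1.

$2,638,054

Set EPS_A = EPS_B: (EBIT − $114,000)(1 − 0.33) ÷ 1,650,000 = (EBIT − $680,000)(1 − 0.33) ÷ 1,280,000.
The (1 − t) factor cancels: (EBIT − 114,000) × 1,280,000 = (EBIT − 680,000) × 1,650,000.
EBIT × (1,650,000 − 1,280,000) = 680,000 × 1,650,000 − 114,000 × 1,280,000 = 976,080,000,000, so EBIT = 976,080,000,000 ÷ 370,000 = 2,638,054.05.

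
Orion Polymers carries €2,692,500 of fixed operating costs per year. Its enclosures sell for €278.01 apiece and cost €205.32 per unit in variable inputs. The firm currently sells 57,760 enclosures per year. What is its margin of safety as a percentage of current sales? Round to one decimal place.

Unit CM = price − variable cost = €278.01 − €205.32 = €72.69. Break-even units = €2,692,500 ÷ €72.69 = 37,040.86; break-even revenue = 37,040.86 × €278.01 = €10,297,729.05.
Current sales = 57,760 × €278.01 = €16,057,857.60.
Margin of safety = (€16,057,857.60 − €10,297,729.05) ÷ €16,057,857.60 = 35.9%.

35.9%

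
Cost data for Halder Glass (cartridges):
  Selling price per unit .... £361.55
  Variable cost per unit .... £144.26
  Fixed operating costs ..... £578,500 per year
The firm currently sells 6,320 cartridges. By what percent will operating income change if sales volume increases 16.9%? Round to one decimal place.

+29.2%

Contribution at this volume is 6,320 × £217.29 = £1,373,272.80.
Operating income = contribution − fixed costs = £1,373,272.80 − £578,500 = £794,772.80.
So DOL = total CM / EBIT = £1,373,272.80 / £794,772.80 = 1.7279.
So EBIT moves 1.7279 × (+16.9%) = +29.2%.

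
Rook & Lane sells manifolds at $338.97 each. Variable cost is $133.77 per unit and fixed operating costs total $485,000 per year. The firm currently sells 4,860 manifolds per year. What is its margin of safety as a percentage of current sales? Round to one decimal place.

51.4%

Unit CM = price − variable cost = $338.97 − $133.77 = $205.20. Break-even units = $485,000 ÷ $205.20 = 2,363.55; break-even revenue = 2,363.55 × $338.97 = $801,171.78.
Actual sales revenue = 4,860 × $338.97 = $1,647,394.20.
Margin of safety = ($1,647,394.20 − $801,171.78) ÷ $1,647,394.20 = 51.4%.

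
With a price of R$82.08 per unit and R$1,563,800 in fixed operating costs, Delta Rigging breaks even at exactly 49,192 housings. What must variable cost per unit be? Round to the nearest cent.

Contribution per unit must be FC / Q = R$1,563,800 / 49,192 = R$31.7897.
Variable cost per unit = R$82.08 − R$31.7897 = R$50.29.

R$50.29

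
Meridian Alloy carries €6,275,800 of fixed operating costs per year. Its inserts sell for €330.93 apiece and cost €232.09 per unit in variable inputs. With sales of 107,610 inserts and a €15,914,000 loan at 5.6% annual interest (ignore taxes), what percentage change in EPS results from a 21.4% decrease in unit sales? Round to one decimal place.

-65.6%

Contribution at this volume is 107,610 × €98.84 = €10,636,172.40.
Subtracting fixed costs: EBIT = €10,636,172.40 − €6,275,800 = €4,360,372.40.
Interest = €891,184.00, so EBIT − I = €3,469,188.40.
Degree of combined leverage = contribution ÷ (EBIT − I) = €10,636,172.40 ÷ €3,469,188.40 = 3.0659.
EPS therefore changes by 3.0659 × (-21.4%) = -65.6%.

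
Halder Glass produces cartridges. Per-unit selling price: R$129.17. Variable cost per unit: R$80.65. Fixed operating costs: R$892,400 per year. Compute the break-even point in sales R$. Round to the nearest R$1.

CM per unit = R$129.17 − R$80.65 = R$48.52; CM ratio = R$48.52 / R$129.17 = 0.3756.
Break-even revenue = fixed costs × price ÷ CM = R$892,400 × R$129.17 ÷ R$48.52 = R$2,375,748.

R$2,375,748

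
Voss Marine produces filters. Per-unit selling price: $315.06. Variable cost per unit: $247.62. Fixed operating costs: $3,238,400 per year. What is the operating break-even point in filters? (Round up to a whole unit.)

48,019 filters

Unit CM = price − variable cost = $315.06 − $247.62 = $67.44.
Break-even volume = fixed costs ÷ CM per unit = $3,238,400 ÷ $67.44 = 48,018.98, so 48,019 filters.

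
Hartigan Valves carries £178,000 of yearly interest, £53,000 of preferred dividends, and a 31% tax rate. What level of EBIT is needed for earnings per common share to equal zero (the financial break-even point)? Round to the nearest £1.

Grossing the preferred dividend up to pre-tax terms: £53,000 / (1 − 0.31) = £76,811.59.
EPS = 0 when EBIT covers interest plus the pre-tax preferred burden: £178,000 + £76,811.59 = £254,811.59.

£254,812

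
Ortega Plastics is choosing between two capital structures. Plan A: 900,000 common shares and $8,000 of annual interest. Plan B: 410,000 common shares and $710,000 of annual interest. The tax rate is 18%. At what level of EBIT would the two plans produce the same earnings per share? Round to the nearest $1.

At indifference, (EBIT − 8,000)(1 − t)/900,000 = (EBIT − 710,000)(1 − t)/410,000.
Cancelling (1 − t) and cross-multiplying: 410,000·(EBIT − 8,000) = 900,000·(EBIT − 710,000).
Solving, EBIT = (710,000·900,000 − 8,000·410,000) / (900,000 − 410,000) = 635,720,000,000 / 490,000 = 1,297,387.76.

$1,297,388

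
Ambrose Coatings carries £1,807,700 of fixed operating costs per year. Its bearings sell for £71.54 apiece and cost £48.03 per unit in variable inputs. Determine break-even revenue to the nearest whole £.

Contribution margin per unit = £71.54 − £48.03 = £23.51, a CM ratio of £23.51 ÷ £71.54 = 0.3286.
Break-even revenue = fixed costs × price ÷ CM = £1,807,700 × £71.54 ÷ £23.51 = £5,500,760.

£5,500,760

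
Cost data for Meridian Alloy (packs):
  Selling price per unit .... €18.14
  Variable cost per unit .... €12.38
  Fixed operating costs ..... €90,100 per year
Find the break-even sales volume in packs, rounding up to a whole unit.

Each unit contributes €18.14 − €12.38 = €5.76.
Break-even Q = €90,100 / €5.76 = 15,642.36 → 15,643 packs.

15,643 packs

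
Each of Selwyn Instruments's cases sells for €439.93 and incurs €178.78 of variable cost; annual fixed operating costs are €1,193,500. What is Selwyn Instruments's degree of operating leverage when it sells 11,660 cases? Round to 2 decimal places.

1.64

At 11,660 units, contribution = 11,660 × €261.15 = €3,045,009.00.
Operating income = contribution − fixed costs = €3,045,009.00 − €1,193,500 = €1,851,509.00.
So DOL = total CM / EBIT = €3,045,009.00 / €1,851,509.00 = 1.6446.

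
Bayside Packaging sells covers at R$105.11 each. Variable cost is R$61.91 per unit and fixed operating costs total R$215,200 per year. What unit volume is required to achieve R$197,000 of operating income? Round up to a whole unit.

9,542 covers

Contribution margin per unit = R$105.11 − R$61.91 = R$43.20.
Units = (FC + target) / CM = (R$215,200 + R$197,000) / R$43.20 = 9,541.67, so 9,542 covers.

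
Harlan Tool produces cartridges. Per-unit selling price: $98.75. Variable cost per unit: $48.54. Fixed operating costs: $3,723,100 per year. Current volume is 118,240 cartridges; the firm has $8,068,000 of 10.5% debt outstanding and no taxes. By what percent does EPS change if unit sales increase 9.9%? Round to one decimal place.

+43.0%

At 118,240 units, contribution = 118,240 × $50.21 = $5,936,830.40.
Operating income = contribution − fixed costs = $5,936,830.40 − $3,723,100 = $2,213,730.40.
Interest = $847,140.00, so EBIT − I = $1,366,590.40.
Degree of combined leverage = contribution ÷ (EBIT − I) = $5,936,830.40 ÷ $1,366,590.40 = 4.3443.
EPS therefore changes by 4.3443 × (+9.9%) = +43.0%.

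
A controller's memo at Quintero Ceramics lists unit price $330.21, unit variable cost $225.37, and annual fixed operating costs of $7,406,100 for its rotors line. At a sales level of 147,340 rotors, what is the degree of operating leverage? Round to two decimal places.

1.92

At 147,340 units, contribution = 147,340 × $104.84 = $15,447,125.60.
EBIT = $15,447,125.60 − $7,406,100 = $8,041,025.60.
Degree of operating leverage = $15,447,125.60 / $8,041,025.60 = 1.9210.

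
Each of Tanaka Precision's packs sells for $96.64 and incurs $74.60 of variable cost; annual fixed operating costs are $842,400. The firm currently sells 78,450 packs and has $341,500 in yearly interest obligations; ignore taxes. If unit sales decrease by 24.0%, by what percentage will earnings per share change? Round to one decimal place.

Contribution at this volume is 78,450 × $22.04 = $1,729,038.00.
Subtracting fixed costs: EBIT = $1,729,038.00 − $842,400 = $886,638.00.
After interest of $341,500.00, pre-tax earnings = $545,138.00.
DCL = total CM / (EBIT − I) = $1,729,038.00 / $545,138.00 = 3.1717.
EPS therefore changes by 3.1717 × (-24.0%) = -76.1%.

-76.1%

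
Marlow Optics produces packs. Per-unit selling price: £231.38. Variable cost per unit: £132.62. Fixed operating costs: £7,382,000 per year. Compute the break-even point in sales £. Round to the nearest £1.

£17,294,929

CM per unit = £231.38 − £132.62 = £98.76; CM ratio = £98.76 / £231.38 = 0.4268.
Break-even sales = FC ÷ CM ratio = £7,382,000 × £231.38 / £98.76 = £17,294,929.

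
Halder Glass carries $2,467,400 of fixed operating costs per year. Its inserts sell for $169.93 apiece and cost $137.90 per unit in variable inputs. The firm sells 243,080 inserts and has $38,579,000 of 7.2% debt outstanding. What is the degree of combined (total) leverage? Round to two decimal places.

Contribution at this volume is 243,080 × $32.03 = $7,785,852.40.
Operating income = contribution − fixed costs = $7,785,852.40 − $2,467,400 = $5,318,452.40. Interest = $2,777,688.00, so EBIT − I = $2,540,764.40.
DCL = contribution ÷ (EBIT − I) = $7,785,852.40 ÷ $2,540,764.40 = 3.0644.

3.06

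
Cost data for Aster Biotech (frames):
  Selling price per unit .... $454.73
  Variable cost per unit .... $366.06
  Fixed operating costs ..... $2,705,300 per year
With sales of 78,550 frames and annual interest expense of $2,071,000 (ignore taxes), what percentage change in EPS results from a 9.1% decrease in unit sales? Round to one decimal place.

-29.0%

Total contribution margin = 78,550 × $88.67 = $6,965,028.50.
Operating income = contribution − fixed costs = $6,965,028.50 − $2,705,300 = $4,259,728.50.
After interest of $2,071,000.00, pre-tax earnings = $2,188,728.50.
Degree of combined leverage = contribution ÷ (EBIT − I) = $6,965,028.50 ÷ $2,188,728.50 = 3.1822.
%ΔEPS = DCL × %ΔSales = 3.1822 × -9.1% = -29.0%.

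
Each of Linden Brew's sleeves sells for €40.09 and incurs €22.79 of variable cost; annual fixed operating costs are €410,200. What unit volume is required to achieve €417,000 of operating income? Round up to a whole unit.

47,816 sleeves

Each unit contributes €40.09 − €22.79 = €17.30.
Units = (FC + target) / CM = (€410,200 + €417,000) / €17.30 = 47,815.03, so 47,816 sleeves.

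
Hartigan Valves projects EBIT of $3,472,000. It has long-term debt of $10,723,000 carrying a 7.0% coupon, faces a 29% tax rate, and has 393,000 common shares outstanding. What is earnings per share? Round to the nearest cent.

$4.92

Pre-tax income = $3,472,000 − $750,610.00 = $2,721,390.00.
After tax at 29%: net income = $2,721,390.00 × 0.71 = $1,932,186.90.
EPS = $1,932,186.90 ÷ 393,000 = $4.92.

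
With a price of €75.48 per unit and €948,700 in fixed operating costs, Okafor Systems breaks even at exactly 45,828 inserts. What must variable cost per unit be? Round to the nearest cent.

At break-even, FC = Q × (P − VC), so P − VC = €948,700 ÷ 45,828 = €20.7013.
Variable cost per unit = €75.48 − €20.7013 = €54.78.

€54.78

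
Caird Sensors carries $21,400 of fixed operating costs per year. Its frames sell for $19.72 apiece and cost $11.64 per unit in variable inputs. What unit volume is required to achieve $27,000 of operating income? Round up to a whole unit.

5,991 frames

Unit CM = price − variable cost = $19.72 − $11.64 = $8.08.
Need Q such that Q × $8.08 − $21,400 = $27,000, i.e. Q = $48,400 / $8.08 = 5,990.10 → 5,991.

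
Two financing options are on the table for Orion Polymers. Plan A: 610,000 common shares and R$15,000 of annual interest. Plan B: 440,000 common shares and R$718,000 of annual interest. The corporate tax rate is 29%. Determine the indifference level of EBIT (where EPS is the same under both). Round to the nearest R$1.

At indifference, (EBIT − 15,000)(1 − t)/610,000 = (EBIT − 718,000)(1 − t)/440,000.
Cancelling (1 − t) and cross-multiplying: 440,000·(EBIT − 15,000) = 610,000·(EBIT − 718,000).
EBIT × (610,000 − 440,000) = 718,000 × 610,000 − 15,000 × 440,000 = 431,380,000,000, so EBIT = 431,380,000,000 ÷ 170,000 = 2,537,529.41.

R$2,537,529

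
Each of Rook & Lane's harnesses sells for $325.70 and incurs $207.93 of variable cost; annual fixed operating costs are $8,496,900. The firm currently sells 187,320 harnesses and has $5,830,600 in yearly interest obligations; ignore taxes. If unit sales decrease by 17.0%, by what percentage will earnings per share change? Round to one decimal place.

-48.5%

Contribution at this volume is 187,320 × $117.77 = $22,060,676.40.
Subtracting fixed costs: EBIT = $22,060,676.40 − $8,496,900 = $13,563,776.40.
After interest of $5,830,600.00, pre-tax earnings = $7,733,176.40.
Degree of combined leverage = contribution ÷ (EBIT − I) = $22,060,676.40 ÷ $7,733,176.40 = 2.8527.
%ΔEPS = DCL × %ΔSales = 2.8527 × -17.0% = -48.5%.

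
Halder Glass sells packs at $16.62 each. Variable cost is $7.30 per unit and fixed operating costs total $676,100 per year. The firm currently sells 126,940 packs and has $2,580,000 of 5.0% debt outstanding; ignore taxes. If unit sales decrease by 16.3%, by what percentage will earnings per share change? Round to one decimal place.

At 126,940 units, contribution = 126,940 × $9.32 = $1,183,080.80.
Operating income = contribution − fixed costs = $1,183,080.80 − $676,100 = $506,980.80.
After interest of $129,000.00, pre-tax earnings = $377,980.80.
Degree of combined leverage = contribution ÷ (EBIT − I) = $1,183,080.80 ÷ $377,980.80 = 3.1300.
EPS therefore changes by 3.1300 × (-16.3%) = -51.0%.

-51.0%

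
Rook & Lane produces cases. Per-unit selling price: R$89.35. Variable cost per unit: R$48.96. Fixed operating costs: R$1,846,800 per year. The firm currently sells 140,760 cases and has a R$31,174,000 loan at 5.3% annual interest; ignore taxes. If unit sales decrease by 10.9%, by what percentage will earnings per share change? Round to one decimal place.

-28.3%

Total contribution margin = 140,760 × R$40.39 = R$5,685,296.40.
Subtracting fixed costs: EBIT = R$5,685,296.40 − R$1,846,800 = R$3,838,496.40.
After interest of R$1,652,222.00, pre-tax earnings = R$2,186,274.40.
Degree of combined leverage = contribution ÷ (EBIT − I) = R$5,685,296.40 ÷ R$2,186,274.40 = 2.6004.
EPS therefore changes by 2.6004 × (-10.9%) = -28.3%.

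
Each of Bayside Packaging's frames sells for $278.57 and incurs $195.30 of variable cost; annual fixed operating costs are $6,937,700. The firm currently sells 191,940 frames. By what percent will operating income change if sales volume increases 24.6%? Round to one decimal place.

+43.5%

Contribution at this volume is 191,940 × $83.27 = $15,982,843.80.
EBIT = $15,982,843.80 − $6,937,700 = $9,045,143.80.
DOL = contribution ÷ EBIT = $15,982,843.80 ÷ $9,045,143.80 = 1.7670.
%ΔEBIT = DOL × %ΔSales = 1.7670 × +24.6% = +43.5%.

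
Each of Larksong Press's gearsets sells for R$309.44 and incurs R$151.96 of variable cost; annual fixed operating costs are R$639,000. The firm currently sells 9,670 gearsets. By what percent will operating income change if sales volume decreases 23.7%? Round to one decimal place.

At 9,670 units, contribution = 9,670 × R$157.48 = R$1,522,831.60.
Operating income = contribution − fixed costs = R$1,522,831.60 − R$639,000 = R$883,831.60.
DOL = contribution ÷ EBIT = R$1,522,831.60 ÷ R$883,831.60 = 1.7230.
So EBIT moves 1.7230 × (-23.7%) = -40.8%.

-40.8%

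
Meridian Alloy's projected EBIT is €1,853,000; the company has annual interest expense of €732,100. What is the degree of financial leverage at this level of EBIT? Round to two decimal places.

1.65

Annual interest charges come to €732,100.00.
DFL = EBIT ÷ (EBIT − I) = €1,853,000 ÷ (€1,853,000 − €732,100.00) = €1,853,000 ÷ €1,120,900.00 = 1.6531.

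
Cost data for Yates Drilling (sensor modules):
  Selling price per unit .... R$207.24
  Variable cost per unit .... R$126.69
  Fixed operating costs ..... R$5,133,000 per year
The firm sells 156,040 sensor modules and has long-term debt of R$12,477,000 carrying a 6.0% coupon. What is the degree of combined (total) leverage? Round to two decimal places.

1.88

Contribution at this volume is 156,040 × R$80.55 = R$12,569,022.00.
Subtracting fixed costs: EBIT = R$12,569,022.00 − R$5,133,000 = R$7,436,022.00. Interest = R$748,620.00, so EBIT − I = R$6,687,402.00.
Degree of total leverage = total CM / (EBIT − interest) = R$12,569,022.00 / R$6,687,402.00 = 1.8795.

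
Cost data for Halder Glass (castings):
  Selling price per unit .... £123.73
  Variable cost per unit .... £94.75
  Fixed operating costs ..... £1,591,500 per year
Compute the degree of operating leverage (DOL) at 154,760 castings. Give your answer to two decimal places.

1.55

Total contribution margin = 154,760 × £28.98 = £4,484,944.80.
Subtracting fixed costs: EBIT = £4,484,944.80 − £1,591,500 = £2,893,444.80.
Degree of operating leverage = £4,484,944.80 / £2,893,444.80 = 1.5500.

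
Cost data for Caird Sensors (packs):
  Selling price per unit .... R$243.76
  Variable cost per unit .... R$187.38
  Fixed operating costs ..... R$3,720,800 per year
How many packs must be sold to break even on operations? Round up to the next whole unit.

65,996 packs

Unit CM = price − variable cost = R$243.76 − R$187.38 = R$56.38.
Break-even Q = R$3,720,800 / R$56.38 = 65,995.03 → 65,996 packs.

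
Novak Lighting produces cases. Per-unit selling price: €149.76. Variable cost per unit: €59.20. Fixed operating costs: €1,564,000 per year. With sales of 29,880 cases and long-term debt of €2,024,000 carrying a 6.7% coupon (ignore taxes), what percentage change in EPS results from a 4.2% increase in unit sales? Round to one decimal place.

+11.3%

Contribution at this volume is 29,880 × €90.56 = €2,705,932.80.
EBIT = €2,705,932.80 − €1,564,000 = €1,141,932.80.
After interest of €135,608.00, pre-tax earnings = €1,006,324.80.
Degree of combined leverage = contribution ÷ (EBIT − I) = €2,705,932.80 ÷ €1,006,324.80 = 2.6889.
%ΔEPS = DCL × %ΔSales = 2.6889 × +4.2% = +11.3%.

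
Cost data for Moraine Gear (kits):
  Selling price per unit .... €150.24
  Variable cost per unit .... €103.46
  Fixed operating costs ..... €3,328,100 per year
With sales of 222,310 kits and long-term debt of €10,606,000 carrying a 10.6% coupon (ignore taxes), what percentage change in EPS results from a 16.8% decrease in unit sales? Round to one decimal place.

-29.4%

Total contribution margin = 222,310 × €46.78 = €10,399,661.80.
Operating income = contribution − fixed costs = €10,399,661.80 − €3,328,100 = €7,071,561.80.
Interest = €1,124,236.00, so EBIT − I = €5,947,325.80.
Degree of combined leverage = contribution ÷ (EBIT − I) = €10,399,661.80 ÷ €5,947,325.80 = 1.7486.
EPS therefore changes by 1.7486 × (-16.8%) = -29.4%.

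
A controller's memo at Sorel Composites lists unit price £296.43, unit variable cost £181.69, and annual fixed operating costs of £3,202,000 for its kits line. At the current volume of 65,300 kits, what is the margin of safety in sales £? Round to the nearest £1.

£11,084,534

Unit CM = price − variable cost = £296.43 − £181.69 = £114.74. Break-even units = £3,202,000 ÷ £114.74 = 27,906.57; break-even revenue = 27,906.57 × £296.43 = £8,272,344.95.
Current sales = 65,300 × £296.43 = £19,356,879.00.
Margin of safety = £19,356,879.00 − £8,272,344.95 = £11,084,534.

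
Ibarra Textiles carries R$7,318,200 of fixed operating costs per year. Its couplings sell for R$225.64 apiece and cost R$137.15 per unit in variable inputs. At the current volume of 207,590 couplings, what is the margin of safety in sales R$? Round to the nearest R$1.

Unit CM = price − variable cost = R$225.64 − R$137.15 = R$88.49. Break-even units = R$7,318,200 ÷ R$88.49 = 82,700.87; break-even revenue = 82,700.87 × R$225.64 = R$18,660,624.34.
Current sales = 207,590 × R$225.64 = R$46,840,607.60.
Margin of safety = R$46,840,607.60 − R$18,660,624.34 = R$28,179,983.

R$28,179,983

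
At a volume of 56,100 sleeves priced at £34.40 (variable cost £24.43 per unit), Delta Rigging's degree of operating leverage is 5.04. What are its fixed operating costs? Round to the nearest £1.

Contribution at this volume is 56,100 × £9.97 = £559,317.00.
Since DOL = CM ÷ EBIT, EBIT = £559,317.00 ÷ 5.04 = £110,975.60.
And FC = contribution − EBIT = £559,317.00 − £110,975.60 = £448,341.

£448,341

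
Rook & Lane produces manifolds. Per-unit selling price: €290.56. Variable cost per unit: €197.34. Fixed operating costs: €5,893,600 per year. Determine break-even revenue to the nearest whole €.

€18,369,925

CM per unit = €290.56 − €197.34 = €93.22; CM ratio = €93.22 / €290.56 = 0.3208.
Break-even revenue = fixed costs × price ÷ CM = €5,893,600 × €290.56 ÷ €93.22 = €18,369,925.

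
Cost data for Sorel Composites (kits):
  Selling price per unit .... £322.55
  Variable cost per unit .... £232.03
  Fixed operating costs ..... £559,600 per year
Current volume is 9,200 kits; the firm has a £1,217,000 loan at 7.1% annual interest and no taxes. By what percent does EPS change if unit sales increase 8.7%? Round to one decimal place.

+38.8%

Total contribution margin = 9,200 × £90.52 = £832,784.00.
EBIT = £832,784.00 − £559,600 = £273,184.00.
After interest of £86,407.00, pre-tax earnings = £186,777.00.
Degree of combined leverage = contribution ÷ (EBIT − I) = £832,784.00 ÷ £186,777.00 = 4.4587.
EPS therefore changes by 4.4587 × (+8.7%) = +38.8%.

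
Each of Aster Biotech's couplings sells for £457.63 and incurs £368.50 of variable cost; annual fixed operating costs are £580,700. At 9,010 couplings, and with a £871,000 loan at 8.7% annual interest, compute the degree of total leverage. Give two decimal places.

5.48

Contribution at this volume is 9,010 × £89.13 = £803,061.30.
EBIT = £803,061.30 − £580,700 = £222,361.30. Interest = £75,777.00, so EBIT − I = £146,584.30.
Degree of total leverage = total CM / (EBIT − interest) = £803,061.30 / £146,584.30 = 5.4785.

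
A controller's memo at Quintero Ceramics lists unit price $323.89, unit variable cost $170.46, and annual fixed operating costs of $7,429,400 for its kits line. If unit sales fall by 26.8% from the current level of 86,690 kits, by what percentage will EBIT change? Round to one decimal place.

Total contribution margin = 86,690 × $153.43 = $13,300,846.70.
Operating income = contribution − fixed costs = $13,300,846.70 − $7,429,400 = $5,871,446.70.
DOL = contribution ÷ EBIT = $13,300,846.70 ÷ $5,871,446.70 = 2.2653.
Operating income changes by 2.2653 × -26.8% = -60.7%.

-60.7%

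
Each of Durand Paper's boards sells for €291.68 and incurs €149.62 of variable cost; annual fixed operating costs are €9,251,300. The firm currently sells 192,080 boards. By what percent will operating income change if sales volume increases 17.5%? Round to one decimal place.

+26.5%

At 192,080 units, contribution = 192,080 × €142.06 = €27,286,884.80.
EBIT = €27,286,884.80 − €9,251,300 = €18,035,584.80.
DOL = contribution ÷ EBIT = €27,286,884.80 ÷ €18,035,584.80 = 1.5129.
%ΔEBIT = DOL × %ΔSales = 1.5129 × +17.5% = +26.5%.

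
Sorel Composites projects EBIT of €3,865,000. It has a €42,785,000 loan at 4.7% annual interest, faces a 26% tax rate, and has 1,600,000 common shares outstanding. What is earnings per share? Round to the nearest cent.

Interest = €2,010,895.00, so EBT = €3,865,000 − €2,010,895.00 = €1,854,105.00.
Net income = €1,854,105.00 × (1 − 0.26) = €1,372,037.70.
Per share: €1,372,037.70 / 1,600,000 shares = €0.86.

€0.86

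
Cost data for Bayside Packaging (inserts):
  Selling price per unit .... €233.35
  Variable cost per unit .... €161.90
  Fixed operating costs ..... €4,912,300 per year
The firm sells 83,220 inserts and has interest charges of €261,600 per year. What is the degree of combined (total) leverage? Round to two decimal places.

7.70

At 83,220 units, contribution = 83,220 × €71.45 = €5,946,069.00.
Subtracting fixed costs: EBIT = €5,946,069.00 − €4,912,300 = €1,033,769.00. Interest = €261,600.00, so EBIT − I = €772,169.00.
DCL = contribution ÷ (EBIT − I) = €5,946,069.00 ÷ €772,169.00 = 7.7005.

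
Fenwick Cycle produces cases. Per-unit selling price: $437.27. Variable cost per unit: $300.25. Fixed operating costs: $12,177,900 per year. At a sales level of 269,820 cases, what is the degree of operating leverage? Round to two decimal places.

Total contribution margin = 269,820 × $137.02 = $36,970,736.40.
Operating income = contribution − fixed costs = $36,970,736.40 − $12,177,900 = $24,792,836.40.
Degree of operating leverage = $36,970,736.40 / $24,792,836.40 = 1.4912.

1.49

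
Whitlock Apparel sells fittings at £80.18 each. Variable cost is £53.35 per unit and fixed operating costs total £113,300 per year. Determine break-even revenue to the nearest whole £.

CM per unit = £80.18 − £53.35 = £26.83; CM ratio = £26.83 / £80.18 = 0.3346.
Break-even sales = FC ÷ CM ratio = £113,300 × £80.18 / £26.83 = £338,591.

£338,591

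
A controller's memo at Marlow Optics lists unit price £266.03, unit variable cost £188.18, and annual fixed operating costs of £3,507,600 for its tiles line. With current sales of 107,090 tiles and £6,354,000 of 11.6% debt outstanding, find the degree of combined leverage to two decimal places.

2.04

At 107,090 units, contribution = 107,090 × £77.85 = £8,336,956.50.
EBIT = £8,336,956.50 − £3,507,600 = £4,829,356.50. Interest = £737,064.00, so EBIT − I = £4,092,292.50.
DCL = contribution ÷ (EBIT − I) = £8,336,956.50 ÷ £4,092,292.50 = 2.0372.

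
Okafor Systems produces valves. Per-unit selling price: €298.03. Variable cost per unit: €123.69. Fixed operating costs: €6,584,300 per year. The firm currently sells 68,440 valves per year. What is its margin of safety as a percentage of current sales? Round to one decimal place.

Each unit contributes €298.03 − €123.69 = €174.34. Break-even units = €6,584,300 ÷ €174.34 = 37,767.01; break-even revenue = 37,767.01 × €298.03 = €11,255,701.10.
Actual sales revenue = 68,440 × €298.03 = €20,397,173.20.
Margin of safety = (€20,397,173.20 − €11,255,701.10) ÷ €20,397,173.20 = 44.8%.

44.8%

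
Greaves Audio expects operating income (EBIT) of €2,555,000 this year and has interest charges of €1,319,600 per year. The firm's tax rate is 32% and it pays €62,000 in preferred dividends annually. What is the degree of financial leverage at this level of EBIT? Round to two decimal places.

Annual interest charges come to €1,319,600.00.
Pre-tax preferred-dividend burden = €62,000 ÷ (1 − 0.32) = €91,176.47.
DFL = EBIT ÷ [EBIT − I − D_p/(1−t)] = €2,555,000 ÷ [€2,555,000 − €1,319,600.00 − €91,176.47] = €2,555,000 ÷ €1,144,223.53 = 2.2330.

2.23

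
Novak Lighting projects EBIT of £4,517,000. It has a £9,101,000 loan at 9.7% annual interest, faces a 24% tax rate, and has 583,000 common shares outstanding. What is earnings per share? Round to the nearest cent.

Pre-tax income = £4,517,000 − £882,797.00 = £3,634,203.00.
Net income = £3,634,203.00 × (1 − 0.24) = £2,761,994.28.
Per share: £2,761,994.28 / 583,000 shares = £4.74.

£4.74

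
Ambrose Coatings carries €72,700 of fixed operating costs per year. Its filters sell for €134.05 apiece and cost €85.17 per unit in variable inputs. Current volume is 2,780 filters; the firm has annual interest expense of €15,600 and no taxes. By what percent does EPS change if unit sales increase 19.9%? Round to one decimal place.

Contribution at this volume is 2,780 × €48.88 = €135,886.40.
Subtracting fixed costs: EBIT = €135,886.40 − €72,700 = €63,186.40.
Interest = €15,600.00, so EBIT − I = €47,586.40.
DCL = total CM / (EBIT − I) = €135,886.40 / €47,586.40 = 2.8556.
EPS therefore changes by 2.8556 × (+19.9%) = +56.8%.

+56.8%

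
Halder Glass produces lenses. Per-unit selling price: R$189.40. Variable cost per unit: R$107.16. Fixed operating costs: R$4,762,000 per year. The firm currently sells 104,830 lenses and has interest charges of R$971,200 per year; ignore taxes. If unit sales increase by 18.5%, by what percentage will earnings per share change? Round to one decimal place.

+55.2%

Contribution at this volume is 104,830 × R$82.24 = R$8,621,219.20.
EBIT = R$8,621,219.20 − R$4,762,000 = R$3,859,219.20.
Interest = R$971,200.00, so EBIT − I = R$2,888,019.20.
Degree of combined leverage = contribution ÷ (EBIT − I) = R$8,621,219.20 ÷ R$2,888,019.20 = 2.9852.
%ΔEPS = DCL × %ΔSales = 2.9852 × +18.5% = +55.2%.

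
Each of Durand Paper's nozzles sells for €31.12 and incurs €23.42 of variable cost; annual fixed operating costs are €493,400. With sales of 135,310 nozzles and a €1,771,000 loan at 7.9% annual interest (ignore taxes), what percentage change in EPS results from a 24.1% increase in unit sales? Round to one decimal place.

At 135,310 units, contribution = 135,310 × €7.70 = €1,041,887.00.
Operating income = contribution − fixed costs = €1,041,887.00 − €493,400 = €548,487.00.
After interest of €139,909.00, pre-tax earnings = €408,578.00.
Degree of combined leverage = contribution ÷ (EBIT − I) = €1,041,887.00 ÷ €408,578.00 = 2.5500.
%ΔEPS = DCL × %ΔSales = 2.5500 × +24.1% = +61.5%.

+61.5%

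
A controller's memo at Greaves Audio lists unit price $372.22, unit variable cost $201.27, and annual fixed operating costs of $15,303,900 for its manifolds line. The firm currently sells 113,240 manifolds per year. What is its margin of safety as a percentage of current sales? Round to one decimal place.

20.9%

Unit CM = price − variable cost = $372.22 − $201.27 = $170.95. Break-even units = $15,303,900 ÷ $170.95 = 89,522.67; break-even revenue = 89,522.67 × $372.22 = $33,322,127.28.
Current sales = 113,240 × $372.22 = $42,150,192.80.
Margin of safety = ($42,150,192.80 − $33,322,127.28) ÷ $42,150,192.80 = 20.9%.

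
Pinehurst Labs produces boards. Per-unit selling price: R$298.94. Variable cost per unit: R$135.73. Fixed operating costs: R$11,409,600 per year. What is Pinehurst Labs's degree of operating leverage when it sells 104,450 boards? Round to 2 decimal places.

3.02

Total contribution margin = 104,450 × R$163.21 = R$17,047,284.50.
Subtracting fixed costs: EBIT = R$17,047,284.50 − R$11,409,600 = R$5,637,684.50.
Degree of operating leverage = R$17,047,284.50 / R$5,637,684.50 = 3.0238.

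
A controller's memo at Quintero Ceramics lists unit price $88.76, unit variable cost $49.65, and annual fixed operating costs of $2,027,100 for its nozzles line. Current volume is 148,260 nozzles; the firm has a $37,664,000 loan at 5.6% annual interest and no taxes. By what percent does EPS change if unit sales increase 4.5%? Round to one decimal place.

Contribution at this volume is 148,260 × $39.11 = $5,798,448.60.
Operating income = contribution − fixed costs = $5,798,448.60 − $2,027,100 = $3,771,348.60.
Interest = $2,109,184.00, so EBIT − I = $1,662,164.60.
Degree of combined leverage = contribution ÷ (EBIT − I) = $5,798,448.60 ÷ $1,662,164.60 = 3.4885.
%ΔEPS = DCL × %ΔSales = 3.4885 × +4.5% = +15.7%.

+15.7%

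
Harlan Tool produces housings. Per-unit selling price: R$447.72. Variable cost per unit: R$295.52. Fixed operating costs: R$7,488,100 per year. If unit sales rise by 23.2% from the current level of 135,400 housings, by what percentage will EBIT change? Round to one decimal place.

+36.4%

Total contribution margin = 135,400 × R$152.20 = R$20,607,880.00.
Subtracting fixed costs: EBIT = R$20,607,880.00 − R$7,488,100 = R$13,119,780.00.
DOL = contribution ÷ EBIT = R$20,607,880.00 ÷ R$13,119,780.00 = 1.5707.
So EBIT moves 1.5707 × (+23.2%) = +36.4%.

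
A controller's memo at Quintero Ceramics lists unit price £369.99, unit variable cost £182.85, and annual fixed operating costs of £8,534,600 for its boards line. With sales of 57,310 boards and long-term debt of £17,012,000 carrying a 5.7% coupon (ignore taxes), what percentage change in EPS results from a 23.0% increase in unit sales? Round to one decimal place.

Contribution at this volume is 57,310 × £187.14 = £10,724,993.40.
EBIT = £10,724,993.40 − £8,534,600 = £2,190,393.40.
Interest = £969,684.00, so EBIT − I = £1,220,709.40.
Degree of combined leverage = contribution ÷ (EBIT − I) = £10,724,993.40 ÷ £1,220,709.40 = 8.7859.
EPS therefore changes by 8.7859 × (+23.0%) = +202.1%.

+202.1%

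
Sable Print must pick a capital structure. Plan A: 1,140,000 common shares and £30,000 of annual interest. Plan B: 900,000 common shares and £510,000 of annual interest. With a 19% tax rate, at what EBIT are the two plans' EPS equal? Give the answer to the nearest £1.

£2,310,000

Set EPS_A = EPS_B: (EBIT − £30,000)(1 − 0.19) ÷ 1,140,000 = (EBIT − £510,000)(1 − 0.19) ÷ 900,000.
The (1 − t) factor cancels: (EBIT − 30,000) × 900,000 = (EBIT − 510,000) × 1,140,000.
EBIT × (1,140,000 − 900,000) = 510,000 × 1,140,000 − 30,000 × 900,000 = 554,400,000,000, so EBIT = 554,400,000,000 ÷ 240,000 = 2,310,000.00.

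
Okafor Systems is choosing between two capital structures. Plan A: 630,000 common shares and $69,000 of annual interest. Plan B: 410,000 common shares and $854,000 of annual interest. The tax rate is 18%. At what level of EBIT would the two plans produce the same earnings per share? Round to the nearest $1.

Set EPS_A = EPS_B: (EBIT − $69,000)(1 − 0.18) ÷ 630,000 = (EBIT − $854,000)(1 − 0.18) ÷ 410,000.
Cancelling (1 − t) and cross-multiplying: 410,000·(EBIT − 69,000) = 630,000·(EBIT − 854,000).
Solving, EBIT = (854,000·630,000 − 69,000·410,000) / (630,000 − 410,000) = 509,730,000,000 / 220,000 = 2,316,954.55.

$2,316,955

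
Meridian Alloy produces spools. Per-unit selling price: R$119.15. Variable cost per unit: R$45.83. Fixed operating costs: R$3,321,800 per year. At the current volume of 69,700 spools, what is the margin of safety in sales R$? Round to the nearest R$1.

Unit CM = price − variable cost = R$119.15 − R$45.83 = R$73.32. Break-even units = R$3,321,800 ÷ R$73.32 = 45,305.51; break-even revenue = 45,305.51 × R$119.15 = R$5,398,151.53.
Actual sales revenue = 69,700 × R$119.15 = R$8,304,755.00.
Margin of safety = R$8,304,755.00 − R$5,398,151.53 = R$2,906,603.

R$2,906,603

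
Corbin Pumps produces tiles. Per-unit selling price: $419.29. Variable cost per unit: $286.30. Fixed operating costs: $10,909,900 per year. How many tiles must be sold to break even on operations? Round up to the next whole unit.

Each unit contributes $419.29 − $286.30 = $132.99.
Break-even volume = fixed costs ÷ CM per unit = $10,909,900 ÷ $132.99 = 82,035.49, so 82,036 tiles.

82,036 tiles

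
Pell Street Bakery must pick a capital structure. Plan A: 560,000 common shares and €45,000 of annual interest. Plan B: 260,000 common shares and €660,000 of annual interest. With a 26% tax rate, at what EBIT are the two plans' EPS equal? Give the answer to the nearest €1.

€1,193,000

At indifference, (EBIT − 45,000)(1 − t)/560,000 = (EBIT − 660,000)(1 − t)/260,000.
Cancelling (1 − t) and cross-multiplying: 260,000·(EBIT − 45,000) = 560,000·(EBIT − 660,000).
EBIT × (560,000 − 260,000) = 660,000 × 560,000 − 45,000 × 260,000 = 357,900,000,000, so EBIT = 357,900,000,000 ÷ 300,000 = 1,193,000.00.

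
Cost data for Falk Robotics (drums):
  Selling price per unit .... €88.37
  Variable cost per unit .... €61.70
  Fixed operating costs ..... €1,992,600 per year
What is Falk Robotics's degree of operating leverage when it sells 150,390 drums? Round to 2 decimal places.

At 150,390 units, contribution = 150,390 × €26.67 = €4,010,901.30.
Operating income = contribution − fixed costs = €4,010,901.30 − €1,992,600 = €2,018,301.30.
Degree of operating leverage = €4,010,901.30 / €2,018,301.30 = 1.9873.

1.99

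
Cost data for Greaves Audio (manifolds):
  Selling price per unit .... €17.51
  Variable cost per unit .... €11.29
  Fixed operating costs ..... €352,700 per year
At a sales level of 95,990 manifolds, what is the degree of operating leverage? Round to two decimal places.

2.44

At 95,990 units, contribution = 95,990 × €6.22 = €597,057.80.
Operating income = contribution − fixed costs = €597,057.80 − €352,700 = €244,357.80.
Degree of operating leverage = €597,057.80 / €244,357.80 = 2.4434.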